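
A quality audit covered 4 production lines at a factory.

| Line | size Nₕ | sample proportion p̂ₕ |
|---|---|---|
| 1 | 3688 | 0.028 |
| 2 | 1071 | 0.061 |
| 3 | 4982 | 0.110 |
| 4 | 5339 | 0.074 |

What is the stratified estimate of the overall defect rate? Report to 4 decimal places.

Wₕ = Nₕ/N with N = 15080: 0.2446, 0.0710, 0.3304, 0.3540.
p̂_st = 0.2446·0.028 + 0.0710·0.061 + 0.3304·0.110 + 0.3540·0.074 ≈ 0.073720... → 0.0737.

0.0737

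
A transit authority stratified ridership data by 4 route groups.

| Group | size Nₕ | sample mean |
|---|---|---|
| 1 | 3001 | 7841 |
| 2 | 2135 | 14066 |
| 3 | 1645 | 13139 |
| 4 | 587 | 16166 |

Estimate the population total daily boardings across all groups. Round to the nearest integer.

Population total = Σ Nₕ·x̄ₕ (each stratum's size times its mean).
3001·7841 + 2135·14066 + 1645·13139 + 587·16166 = 23530841 + 30030910 + 21613655 + 9489442 = 84664848.

84664848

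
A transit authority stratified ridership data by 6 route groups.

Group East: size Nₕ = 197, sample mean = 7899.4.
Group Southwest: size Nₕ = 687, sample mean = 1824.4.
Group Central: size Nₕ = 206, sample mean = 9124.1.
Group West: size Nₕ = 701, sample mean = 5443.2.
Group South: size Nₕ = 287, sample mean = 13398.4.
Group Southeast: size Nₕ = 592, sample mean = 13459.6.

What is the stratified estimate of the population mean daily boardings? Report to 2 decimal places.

7609.82

N = 2670; weights Wₕ = Nₕ/N = (0.0738, 0.2573, 0.0772, 0.2625, 0.1075, 0.2217).
x̄_st = Σ Wₕ·x̄ₕ = 0.0738·7899.4 + 0.2573·1824.4 + 0.0772·9124.1 + 0.2625·5443.2 + 0.1075·13398.4 + 0.2217·13459.6 ≈ 7609.8189...
→ 7609.82.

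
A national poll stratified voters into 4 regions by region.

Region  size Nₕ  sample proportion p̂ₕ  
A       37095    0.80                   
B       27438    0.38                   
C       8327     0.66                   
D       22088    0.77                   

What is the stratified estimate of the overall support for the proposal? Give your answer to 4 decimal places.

N = 37095 + 27438 + 8327 + 22088 = 94948.
Overall proportion = Σ (Nₕ/N)·p̂ₕ.
Σ Nₕp̂ₕ = 29676 + 10426.44 + 5495.82 + 17007.76 = 62606.02.
62606.02 / 94948 = 0.659372... → 0.6594.

0.6594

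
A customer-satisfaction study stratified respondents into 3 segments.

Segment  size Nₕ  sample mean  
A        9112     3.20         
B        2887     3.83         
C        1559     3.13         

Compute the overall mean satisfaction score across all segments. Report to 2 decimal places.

x̄_st = (Σ Nₕx̄ₕ) / (Σ Nₕ) = (9112·3.20 + 2887·3.83 + 1559·3.13) / 13558
= 45095.28 / 13558 = 3.3261... → 3.33.

3.33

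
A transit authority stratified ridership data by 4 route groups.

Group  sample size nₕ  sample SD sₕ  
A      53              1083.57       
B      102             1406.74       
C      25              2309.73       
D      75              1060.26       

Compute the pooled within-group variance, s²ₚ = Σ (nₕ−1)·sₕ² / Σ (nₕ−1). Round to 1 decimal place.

A: (53−1)·1083.57² = 52·1174123.9449 = 61054445.1348
B: (102−1)·1406.74² = 101·1978917.4276 = 199870660.1876
C: (25−1)·2309.73² = 24·5334852.6729 = 128036464.1496
D: (75−1)·1060.26² = 74·1124151.2676 = 83187193.8024
Numerator = 472148763.2744; denominator = Σ(nₕ−1) = 251.
s²ₚ = 472148763.2744/251 = 1881070.770... → 1881070.8.

1881070.8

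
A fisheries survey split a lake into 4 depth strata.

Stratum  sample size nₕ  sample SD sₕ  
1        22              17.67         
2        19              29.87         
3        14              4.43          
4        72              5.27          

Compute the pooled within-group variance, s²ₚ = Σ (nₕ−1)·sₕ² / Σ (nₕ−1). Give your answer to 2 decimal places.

1: (22−1)·17.67² = 21·312.2289 = 6556.8069
2: (19−1)·29.87² = 18·892.2169 = 16059.9042
3: (14−1)·4.43² = 13·19.6249 = 255.1237
4: (72−1)·5.27² = 71·27.7729 = 1971.8759
Numerator = 24843.7107; denominator = Σ(nₕ−1) = 123.
s²ₚ = 24843.7107/123 = 201.9814... → 201.98.

201.98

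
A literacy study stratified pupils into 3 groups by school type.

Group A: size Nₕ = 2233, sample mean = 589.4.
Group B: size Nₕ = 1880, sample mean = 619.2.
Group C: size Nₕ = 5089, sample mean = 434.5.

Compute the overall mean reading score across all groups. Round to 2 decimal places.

N = 9202; weights Wₕ = Nₕ/N = (0.2427, 0.2043, 0.5530).
x̄_st = Σ Wₕ·x̄ₕ = 0.2427·589.4 + 0.2043·619.2 + 0.5530·434.5 ≈ 509.8236...
→ 509.82.

509.82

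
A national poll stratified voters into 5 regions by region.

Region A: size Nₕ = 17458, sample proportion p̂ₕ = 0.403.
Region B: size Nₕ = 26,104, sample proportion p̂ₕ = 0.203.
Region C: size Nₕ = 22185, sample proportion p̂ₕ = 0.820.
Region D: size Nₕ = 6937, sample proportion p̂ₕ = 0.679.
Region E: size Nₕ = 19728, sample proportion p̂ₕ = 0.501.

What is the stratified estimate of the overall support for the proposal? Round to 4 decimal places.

N = 17458 + 26104 + 22185 + 6937 + 19728 = 92412.
Overall proportion = Σ (Nₕ/N)·p̂ₕ.
Σ Nₕp̂ₕ = 7035.574 + 5299.112 + 18191.7 + 4710.223 + 9883.728 = 45120.337.
45120.337 / 92412 = 0.488252... → 0.4883.

0.4883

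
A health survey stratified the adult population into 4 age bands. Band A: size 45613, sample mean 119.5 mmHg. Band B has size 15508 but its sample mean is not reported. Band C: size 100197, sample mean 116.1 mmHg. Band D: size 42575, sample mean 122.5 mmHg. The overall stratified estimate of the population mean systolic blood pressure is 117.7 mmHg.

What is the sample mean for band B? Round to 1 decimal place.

N = 45613 + 15508 + 100197 + 42575 = 203893.
Overall total = μ·N = 117.7·203893 = 23998206.1.
Subtract the known strata: 45613·119.5 + 100197·116.1 + 42575·122.5 = 22299062.7.
Remaining total for band B: 23998206.1 − 22299062.7 = 1699143.4.
Divide by its size: 1699143.4 / 15508 = 109.566... → 109.6.

109.6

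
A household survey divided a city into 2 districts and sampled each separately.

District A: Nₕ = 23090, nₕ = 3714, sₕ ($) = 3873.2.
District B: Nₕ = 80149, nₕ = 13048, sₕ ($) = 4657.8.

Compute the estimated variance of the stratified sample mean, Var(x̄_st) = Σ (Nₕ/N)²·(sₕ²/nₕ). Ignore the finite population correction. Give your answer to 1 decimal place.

N = 103239. Term for each stratum: Wₕ²sₕ²/nₕ.
Var(x̄_st) = 202.0497 + 1002.1353 = 1204.1850 → 1204.2.

1204.2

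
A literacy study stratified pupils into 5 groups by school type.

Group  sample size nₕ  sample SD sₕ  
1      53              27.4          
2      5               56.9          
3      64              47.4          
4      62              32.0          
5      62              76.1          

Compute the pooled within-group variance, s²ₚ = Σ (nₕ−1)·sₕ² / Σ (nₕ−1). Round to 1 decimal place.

2528.1

Degrees of freedom: 52 + 4 + 63 + 61 + 61 = 241.
Σ(nₕ−1)sₕ² = 52·750.76 + 4·3237.61 + 63·2246.76 + 61·1024 + 61·5791.21 = 609263.65.
s²ₚ = 609263.65 / 241 = 2528.065... → 2528.1.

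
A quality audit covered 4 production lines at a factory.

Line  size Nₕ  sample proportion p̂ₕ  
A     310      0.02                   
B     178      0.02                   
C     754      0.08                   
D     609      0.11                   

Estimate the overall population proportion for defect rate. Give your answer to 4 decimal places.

0.0741

N = 310 + 178 + 754 + 609 = 1851.
Overall proportion = Σ (Nₕ/N)·p̂ₕ.
Σ Nₕp̂ₕ = 6.2 + 3.56 + 60.32 + 66.99 = 137.07.
137.07 / 1851 = 0.074052... → 0.0741.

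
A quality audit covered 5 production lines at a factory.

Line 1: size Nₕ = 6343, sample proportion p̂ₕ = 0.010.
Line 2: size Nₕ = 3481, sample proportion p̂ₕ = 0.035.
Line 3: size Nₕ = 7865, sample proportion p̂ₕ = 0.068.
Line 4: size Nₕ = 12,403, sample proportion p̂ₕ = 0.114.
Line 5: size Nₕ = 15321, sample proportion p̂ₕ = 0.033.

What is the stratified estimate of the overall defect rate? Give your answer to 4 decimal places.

Wₕ = Nₕ/N with N = 45413: 0.1397, 0.0767, 0.1732, 0.2731, 0.3374.
p̂_st = 0.1397·0.010 + 0.0767·0.035 + 0.1732·0.068 + 0.2731·0.114 + 0.3374·0.033 ≈ 0.058125... → 0.0581.

0.0581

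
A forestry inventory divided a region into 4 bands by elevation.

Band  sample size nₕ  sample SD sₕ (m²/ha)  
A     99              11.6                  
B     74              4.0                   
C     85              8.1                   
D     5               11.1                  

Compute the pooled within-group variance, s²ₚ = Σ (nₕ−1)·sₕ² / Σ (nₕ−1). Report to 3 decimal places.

78.606

A: (99−1)·11.6² = 98·134.56 = 13186.88
B: (74−1)·4.0² = 73·16 = 1168
C: (85−1)·8.1² = 84·65.61 = 5511.24
D: (5−1)·11.1² = 4·123.21 = 492.84
Numerator = 20358.96; denominator = Σ(nₕ−1) = 259.
s²ₚ = 20358.96/259 = 78.60602... → 78.606.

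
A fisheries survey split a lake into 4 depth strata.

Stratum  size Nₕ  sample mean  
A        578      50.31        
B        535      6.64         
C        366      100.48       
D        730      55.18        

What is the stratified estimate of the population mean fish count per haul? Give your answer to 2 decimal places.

49.66

N = 578 + 535 + 366 + 730 = 2209.
The stratified mean weights each stratum mean by its population share Nₕ/N.
Σ Nₕx̄ₕ = 578·50.31 + 535·6.64 + 366·100.48 + 730·55.18 = 29079.18 + 3552.4 + 36775.68 + 40281.4 = 109688.66.
Divide by N: 109688.66 / 2209 = 49.6553... → 49.66.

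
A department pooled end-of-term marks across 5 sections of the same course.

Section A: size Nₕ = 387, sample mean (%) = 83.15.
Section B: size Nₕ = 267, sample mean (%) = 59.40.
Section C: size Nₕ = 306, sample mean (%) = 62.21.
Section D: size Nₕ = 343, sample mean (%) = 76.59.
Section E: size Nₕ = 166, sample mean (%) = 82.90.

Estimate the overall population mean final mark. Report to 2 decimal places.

N = 387 + 267 + 306 + 343 + 166 = 1469.
Weight each subgroup mean by Nₕ/N and sum.
Σ Nₕx̄ₕ = 387·83.15 + 267·59.40 + 306·62.21 + 343·76.59 + 166·82.90 = 32179.05 + 15859.8 + 19036.26 + 26270.37 + 13761.4 = 107106.88.
Divide by N: 107106.88 / 1469 = 72.9114... → 72.91.

72.91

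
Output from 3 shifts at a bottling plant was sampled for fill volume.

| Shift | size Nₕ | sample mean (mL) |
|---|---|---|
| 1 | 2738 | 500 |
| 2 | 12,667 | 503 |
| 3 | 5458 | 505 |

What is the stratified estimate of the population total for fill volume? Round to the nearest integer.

1: 2738·500 = 1369000
2: 12667·503 = 6371501
3: 5458·505 = 2756290
τ̂ = Σ Nₕx̄ₕ = 10496791.

10496791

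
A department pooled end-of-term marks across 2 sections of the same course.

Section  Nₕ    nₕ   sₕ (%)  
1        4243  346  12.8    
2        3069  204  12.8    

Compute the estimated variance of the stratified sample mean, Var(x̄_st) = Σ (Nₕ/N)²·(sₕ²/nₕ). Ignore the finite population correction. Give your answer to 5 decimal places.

0.30093

N = 7312; Wₕ = Nₕ/N.
section 1: (4243/7312)²·12.8²/346 = 0.15944744
section 2: (3069/7312)²·12.8²/204 = 0.14148526
Sum = 0.30093269 → 0.30093.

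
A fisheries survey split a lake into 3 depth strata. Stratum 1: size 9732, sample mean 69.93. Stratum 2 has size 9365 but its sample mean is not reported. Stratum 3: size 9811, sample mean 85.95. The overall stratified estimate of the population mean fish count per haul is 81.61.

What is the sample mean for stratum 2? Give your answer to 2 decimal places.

89.20

Σ Nₕx̄ₕ = N·μ, so 9365·x̄_2 = 28908·81.61 − (9732·69.93 + 9811·85.95).
= 2359181.88 − 1523814.21 = 835367.67.
x̄_2 = 835367.67 / 9365 = 89.2010... → 89.20.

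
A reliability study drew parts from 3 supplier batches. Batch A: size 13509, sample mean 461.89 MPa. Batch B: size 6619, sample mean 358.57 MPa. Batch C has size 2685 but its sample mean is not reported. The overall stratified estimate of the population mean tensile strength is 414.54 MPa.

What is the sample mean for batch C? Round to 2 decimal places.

314.28

Σ Nₕx̄ₕ = N·μ, so 2685·x̄_C = 22813·414.54 − (13509·461.89 + 6619·358.57).
= 9456901.02 − 8613046.84 = 843854.18.
x̄_C = 843854.18 / 2685 = 314.2846... → 314.28.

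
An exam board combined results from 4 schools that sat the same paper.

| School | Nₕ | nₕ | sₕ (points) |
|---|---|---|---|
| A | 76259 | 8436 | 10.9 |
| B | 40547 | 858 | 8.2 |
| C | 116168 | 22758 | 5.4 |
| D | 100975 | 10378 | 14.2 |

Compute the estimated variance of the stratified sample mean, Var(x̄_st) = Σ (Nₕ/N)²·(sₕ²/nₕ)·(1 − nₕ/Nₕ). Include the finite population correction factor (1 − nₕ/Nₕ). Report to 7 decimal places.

0.0035025

N = 333949; Wₕ = Nₕ/N.
school A: (76259/333949)²·10.9²/8436·(1 − 8436/76259) = 0.0006531670
school B: (40547/333949)²·8.2²/858·(1 − 858/40547) = 0.0011308604
school C: (116168/333949)²·5.4²/22758·(1 − 22758/116168) = 0.0001246732
school D: (100975/333949)²·14.2²/10378·(1 − 10378/100975) = 0.0015937875
Sum = 0.0035024881 → 0.0035025.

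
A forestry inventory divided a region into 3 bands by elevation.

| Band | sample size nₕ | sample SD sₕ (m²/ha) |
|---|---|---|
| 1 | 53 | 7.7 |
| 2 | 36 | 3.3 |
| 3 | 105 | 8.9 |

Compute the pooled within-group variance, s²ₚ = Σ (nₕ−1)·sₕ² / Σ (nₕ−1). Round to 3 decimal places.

61.267

Degrees of freedom: 52 + 35 + 104 = 191.
Σ(nₕ−1)sₕ² = 52·59.29 + 35·10.89 + 104·79.21 = 11702.07.
s²ₚ = 11702.07 / 191 = 61.26738... → 61.267.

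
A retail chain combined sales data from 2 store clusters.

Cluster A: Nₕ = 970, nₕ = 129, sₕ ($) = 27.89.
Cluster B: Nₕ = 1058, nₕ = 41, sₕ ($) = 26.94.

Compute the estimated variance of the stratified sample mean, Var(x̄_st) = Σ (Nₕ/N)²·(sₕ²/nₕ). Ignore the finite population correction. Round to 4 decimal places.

6.1973

N = 2028; Wₕ = Nₕ/N.
cluster A: (970/2028)²·27.89²/129 = 1.3794783
cluster B: (1058/2028)²·26.94²/41 = 4.8177777
Sum = 6.1972561 → 6.1973.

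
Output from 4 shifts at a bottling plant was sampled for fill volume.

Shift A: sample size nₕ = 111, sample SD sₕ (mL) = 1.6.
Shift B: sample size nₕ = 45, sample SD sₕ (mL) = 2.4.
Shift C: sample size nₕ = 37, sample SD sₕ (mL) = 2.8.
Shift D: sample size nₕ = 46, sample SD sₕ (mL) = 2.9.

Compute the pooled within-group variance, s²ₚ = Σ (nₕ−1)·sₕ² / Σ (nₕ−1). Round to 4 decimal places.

Degrees of freedom: 110 + 44 + 36 + 45 = 235.
Σ(nₕ−1)sₕ² = 110·2.56 + 44·5.76 + 36·7.84 + 45·8.41 = 1195.73.
s²ₚ = 1195.73 / 235 = 5.088213... → 5.0882.

5.0882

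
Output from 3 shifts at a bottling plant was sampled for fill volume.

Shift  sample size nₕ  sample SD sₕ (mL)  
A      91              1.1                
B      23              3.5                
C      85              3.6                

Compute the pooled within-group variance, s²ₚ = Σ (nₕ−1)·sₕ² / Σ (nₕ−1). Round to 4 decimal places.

7.4849

A: (91−1)·1.1² = 90·1.21 = 108.9
B: (23−1)·3.5² = 22·12.25 = 269.5
C: (85−1)·3.6² = 84·12.96 = 1088.64
Numerator = 1467.04; denominator = Σ(nₕ−1) = 196.
s²ₚ = 1467.04/196 = 7.484898... → 7.4849.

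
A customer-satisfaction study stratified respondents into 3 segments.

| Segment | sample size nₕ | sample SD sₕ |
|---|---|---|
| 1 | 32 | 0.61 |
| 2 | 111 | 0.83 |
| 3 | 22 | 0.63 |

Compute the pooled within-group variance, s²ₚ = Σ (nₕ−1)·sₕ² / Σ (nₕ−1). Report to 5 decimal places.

0.59043

Degrees of freedom: 31 + 110 + 21 = 162.
Σ(nₕ−1)sₕ² = 31·0.3721 + 110·0.6889 + 21·0.3969 = 95.649.
s²ₚ = 95.649 / 162 = 0.5904259... → 0.59043.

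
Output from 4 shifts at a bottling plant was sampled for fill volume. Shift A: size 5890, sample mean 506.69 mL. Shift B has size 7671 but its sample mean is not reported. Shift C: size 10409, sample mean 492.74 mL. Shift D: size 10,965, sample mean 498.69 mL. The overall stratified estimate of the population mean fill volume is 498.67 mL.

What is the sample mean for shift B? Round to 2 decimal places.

500.53

Σ Nₕx̄ₕ = N·μ, so 7671·x̄_B = 34935·498.67 − (5890·506.69 + 10409·492.74 + 10965·498.69).
= 17421036.45 − 13581470.61 = 3839565.84.
x̄_B = 3839565.84 / 7671 = 500.5300... → 500.53.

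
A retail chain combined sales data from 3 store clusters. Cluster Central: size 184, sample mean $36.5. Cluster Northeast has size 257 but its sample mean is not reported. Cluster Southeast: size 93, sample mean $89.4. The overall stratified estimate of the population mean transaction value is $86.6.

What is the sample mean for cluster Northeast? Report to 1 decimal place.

121.5

Σ Nₕx̄ₕ = N·μ, so 257·x̄_Northeast = 534·86.6 − (184·36.5 + 93·89.4).
= 46244.4 − 15030.2 = 31214.2.
x̄_Northeast = 31214.2 / 257 = 121.456... → 121.5.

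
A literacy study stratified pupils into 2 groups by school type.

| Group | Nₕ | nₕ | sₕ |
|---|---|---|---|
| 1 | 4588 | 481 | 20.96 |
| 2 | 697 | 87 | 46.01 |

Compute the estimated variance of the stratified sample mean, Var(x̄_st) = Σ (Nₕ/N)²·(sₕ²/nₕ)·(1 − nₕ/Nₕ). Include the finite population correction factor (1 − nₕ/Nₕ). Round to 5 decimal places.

N = 5285. Term for each stratum: Wₕ²sₕ²/nₕ·(1−nₕ/Nₕ).
Var(x̄_st) = 0.61616299 + 0.37038880 = 0.98655179 → 0.98655.

0.98655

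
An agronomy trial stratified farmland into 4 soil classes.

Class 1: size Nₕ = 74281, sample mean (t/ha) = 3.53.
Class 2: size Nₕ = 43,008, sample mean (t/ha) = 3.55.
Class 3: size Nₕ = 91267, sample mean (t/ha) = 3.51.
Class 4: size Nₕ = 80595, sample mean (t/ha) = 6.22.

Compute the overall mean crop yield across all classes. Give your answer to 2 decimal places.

4.28

x̄_st = (Σ Nₕx̄ₕ) / (Σ Nₕ) = (74281·3.53 + 43008·3.55 + 91267·3.51 + 80595·6.22) / 289151
= 1236538.4 / 289151 = 4.2764... → 4.28.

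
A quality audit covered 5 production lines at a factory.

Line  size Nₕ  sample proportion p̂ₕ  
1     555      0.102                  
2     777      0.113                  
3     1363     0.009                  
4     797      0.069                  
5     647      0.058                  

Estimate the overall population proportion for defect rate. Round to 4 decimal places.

Wₕ = Nₕ/N with N = 4139: 0.1341, 0.1877, 0.3293, 0.1926, 0.1563.
p̂_st = 0.1341·0.102 + 0.1877·0.113 + 0.3293·0.009 + 0.1926·0.069 + 0.1563·0.058 ≈ 0.060207... → 0.0602.

0.0602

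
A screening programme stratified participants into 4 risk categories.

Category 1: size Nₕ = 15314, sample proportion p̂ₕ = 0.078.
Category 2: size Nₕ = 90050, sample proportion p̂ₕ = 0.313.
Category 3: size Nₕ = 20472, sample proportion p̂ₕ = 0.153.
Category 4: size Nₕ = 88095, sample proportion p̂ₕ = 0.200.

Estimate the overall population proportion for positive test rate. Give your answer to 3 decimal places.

N = 15314 + 90050 + 20472 + 88095 = 213931.
Overall proportion = Σ (Nₕ/N)·p̂ₕ.
Σ Nₕp̂ₕ = 1194.492 + 28185.65 + 3132.216 + 17619 = 50131.358.
50131.358 / 213931 = 0.23433... → 0.234.

0.234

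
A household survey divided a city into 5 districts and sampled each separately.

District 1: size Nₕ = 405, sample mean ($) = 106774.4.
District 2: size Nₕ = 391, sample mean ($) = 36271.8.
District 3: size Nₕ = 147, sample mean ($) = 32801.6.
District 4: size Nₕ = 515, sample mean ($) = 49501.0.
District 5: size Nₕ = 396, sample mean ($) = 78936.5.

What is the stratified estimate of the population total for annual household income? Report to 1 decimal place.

118999610.0

1: 405·106774.4 = 43243632
2: 391·36271.8 = 14182273.8
3: 147·32801.6 = 4821835.2
4: 515·49501.0 = 25493015
5: 396·78936.5 = 31258854
τ̂ = Σ Nₕx̄ₕ = 118999610.0.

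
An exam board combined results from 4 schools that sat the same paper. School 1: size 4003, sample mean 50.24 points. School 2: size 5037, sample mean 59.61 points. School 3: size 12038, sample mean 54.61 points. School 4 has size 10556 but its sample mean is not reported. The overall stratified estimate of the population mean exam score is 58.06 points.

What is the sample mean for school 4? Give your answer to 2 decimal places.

64.22

Σ Nₕx̄ₕ = N·μ, so 10556·x̄_4 = 31634·58.06 − (4003·50.24 + 5037·59.61 + 12038·54.61).
= 1836670.04 − 1158761.47 = 677908.57.
x̄_4 = 677908.57 / 10556 = 64.2202... → 64.22.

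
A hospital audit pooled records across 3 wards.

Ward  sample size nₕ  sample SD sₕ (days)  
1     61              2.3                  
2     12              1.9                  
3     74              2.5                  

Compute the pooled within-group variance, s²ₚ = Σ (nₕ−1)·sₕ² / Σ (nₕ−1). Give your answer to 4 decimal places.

5.6483

1: (61−1)·2.3² = 60·5.29 = 317.4
2: (12−1)·1.9² = 11·3.61 = 39.71
3: (74−1)·2.5² = 73·6.25 = 456.25
Numerator = 813.36; denominator = Σ(nₕ−1) = 144.
s²ₚ = 813.36/144 = 5.648333... → 5.6483.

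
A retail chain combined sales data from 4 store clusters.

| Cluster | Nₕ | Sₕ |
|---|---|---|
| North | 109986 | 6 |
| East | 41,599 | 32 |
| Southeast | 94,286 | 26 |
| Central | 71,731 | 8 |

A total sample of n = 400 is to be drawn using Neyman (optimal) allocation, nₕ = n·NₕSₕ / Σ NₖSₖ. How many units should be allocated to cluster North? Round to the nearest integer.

North: NₕSₕ = 109986·6 = 659916
East: NₕSₕ = 41599·32 = 1331168
Southeast: NₕSₕ = 94286·26 = 2451436
Central: NₕSₕ = 71731·8 = 573848
Σ NₕSₕ = 5016368.
n_North = 400·659916/5016368 = 52.621... → 53.

53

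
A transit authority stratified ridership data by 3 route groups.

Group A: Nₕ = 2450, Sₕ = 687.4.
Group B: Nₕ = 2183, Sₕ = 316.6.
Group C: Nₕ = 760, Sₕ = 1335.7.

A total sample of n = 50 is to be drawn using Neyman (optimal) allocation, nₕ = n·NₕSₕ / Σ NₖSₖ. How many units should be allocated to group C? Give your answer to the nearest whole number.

Σ NₕSₕ = 2450·687.4 + 2183·316.6 + 760·1335.7 = 3390399.8.
Share for C: 1015132/3390399.8 = 0.29941.
n_C = 50 × 0.29941 = 14.971... → 15.

15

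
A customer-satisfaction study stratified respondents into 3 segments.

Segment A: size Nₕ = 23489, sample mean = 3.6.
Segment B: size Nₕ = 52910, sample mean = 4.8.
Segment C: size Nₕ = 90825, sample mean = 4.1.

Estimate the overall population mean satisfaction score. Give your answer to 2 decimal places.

N = 167224; weights Wₕ = Nₕ/N = (0.1405, 0.3164, 0.5431).
x̄_st = Σ Wₕ·x̄ₕ = 0.1405·3.6 + 0.3164·4.8 + 0.5431·4.1 ≈ 4.2512...
→ 4.25.

4.25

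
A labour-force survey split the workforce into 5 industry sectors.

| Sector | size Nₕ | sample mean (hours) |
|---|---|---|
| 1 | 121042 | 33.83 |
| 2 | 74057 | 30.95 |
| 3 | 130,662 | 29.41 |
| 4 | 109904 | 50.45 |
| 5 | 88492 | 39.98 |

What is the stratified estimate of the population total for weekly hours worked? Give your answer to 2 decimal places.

1: 121042·33.83 = 4094850.86
2: 74057·30.95 = 2292064.15
3: 130662·29.41 = 3842769.42
4: 109904·50.45 = 5544656.8
5: 88492·39.98 = 3537910.16
τ̂ = Σ Nₕx̄ₕ = 19312251.39.

19312251.39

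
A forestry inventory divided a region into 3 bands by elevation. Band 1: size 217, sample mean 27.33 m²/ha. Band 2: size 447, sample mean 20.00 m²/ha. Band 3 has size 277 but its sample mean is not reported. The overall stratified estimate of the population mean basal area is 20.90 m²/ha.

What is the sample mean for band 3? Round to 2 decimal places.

17.32

N = 217 + 447 + 277 = 941.
Overall total = μ·N = 20.90·941 = 19666.9.
Subtract the known strata: 217·27.33 + 447·20.00 = 14870.61.
Remaining total for band 3: 19666.9 − 14870.61 = 4796.29.
Divide by its size: 4796.29 / 277 = 17.3151... → 17.32.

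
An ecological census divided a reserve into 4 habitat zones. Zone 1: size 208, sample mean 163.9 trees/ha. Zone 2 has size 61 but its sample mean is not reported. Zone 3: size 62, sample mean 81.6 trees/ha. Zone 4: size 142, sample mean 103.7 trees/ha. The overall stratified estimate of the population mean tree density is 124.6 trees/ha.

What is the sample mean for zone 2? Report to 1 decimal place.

83.0

N = 208 + 61 + 62 + 142 = 473.
Overall total = μ·N = 124.6·473 = 58935.8.
Subtract the known strata: 208·163.9 + 62·81.6 + 142·103.7 = 53875.8.
Remaining total for zone 2: 58935.8 − 53875.8 = 5060.
Divide by its size: 5060 / 61 = 82.951... → 83.0.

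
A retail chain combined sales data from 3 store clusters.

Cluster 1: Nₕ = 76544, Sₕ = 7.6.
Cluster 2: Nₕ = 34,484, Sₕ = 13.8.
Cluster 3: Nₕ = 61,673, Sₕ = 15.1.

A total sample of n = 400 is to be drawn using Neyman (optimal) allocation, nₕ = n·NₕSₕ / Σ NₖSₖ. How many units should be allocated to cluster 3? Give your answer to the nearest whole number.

187

Σ NₕSₕ = 76544·7.6 + 34484·13.8 + 61673·15.1 = 1988875.9.
Share for 3: 931262.3/1988875.9 = 0.46824.
n_3 = 400 × 0.46824 = 187.294... → 187.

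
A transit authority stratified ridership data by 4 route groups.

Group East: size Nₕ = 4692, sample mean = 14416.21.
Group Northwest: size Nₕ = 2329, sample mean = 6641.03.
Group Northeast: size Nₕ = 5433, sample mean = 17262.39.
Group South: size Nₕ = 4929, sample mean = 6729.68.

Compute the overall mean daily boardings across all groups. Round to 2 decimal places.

N = 4692 + 2329 + 5433 + 4929 = 17383.
Weight each subgroup mean by Nₕ/N and sum.
Σ Nₕx̄ₕ = 4692·14416.21 + 2329·6641.03 + 5433·17262.39 + 4929·6729.68 = 67640857.32 + 15466958.87 + 93786564.87 + 33170592.72 = 210064973.78.
Divide by N: 210064973.78 / 17383 = 12084.5063... → 12084.51.

12084.51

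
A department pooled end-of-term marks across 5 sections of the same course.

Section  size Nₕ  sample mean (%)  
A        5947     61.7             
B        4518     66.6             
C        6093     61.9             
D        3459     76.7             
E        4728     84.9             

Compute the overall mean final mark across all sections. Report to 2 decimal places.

69.17

N = 24745; weights Wₕ = Nₕ/N = (0.2403, 0.1826, 0.2462, 0.1398, 0.1911).
x̄_st = Σ Wₕ·x̄ₕ = 0.2403·61.7 + 0.1826·66.6 + 0.2462·61.9 + 0.1398·76.7 + 0.1911·84.9 ≈ 69.1735...
→ 69.17.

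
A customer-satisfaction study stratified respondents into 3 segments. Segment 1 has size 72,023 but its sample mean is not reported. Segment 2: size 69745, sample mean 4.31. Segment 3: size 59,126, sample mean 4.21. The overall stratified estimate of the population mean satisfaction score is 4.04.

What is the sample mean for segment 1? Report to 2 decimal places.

3.64

Σ Nₕx̄ₕ = N·μ, so 72023·x̄_1 = 200894·4.04 − (69745·4.31 + 59126·4.21).
= 811611.76 − 549521.41 = 262090.35.
x̄_1 = 262090.35 / 72023 = 3.6390... → 3.64.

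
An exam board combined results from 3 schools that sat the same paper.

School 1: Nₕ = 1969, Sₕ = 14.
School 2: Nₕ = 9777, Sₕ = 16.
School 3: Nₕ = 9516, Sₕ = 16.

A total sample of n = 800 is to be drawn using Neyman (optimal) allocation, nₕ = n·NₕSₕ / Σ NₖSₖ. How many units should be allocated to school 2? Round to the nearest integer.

372

Σ NₕSₕ = 1969·14 + 9777·16 + 9516·16 = 336254.
Share for 2: 156432/336254 = 0.46522.
n_2 = 800 × 0.46522 = 372.176... → 372.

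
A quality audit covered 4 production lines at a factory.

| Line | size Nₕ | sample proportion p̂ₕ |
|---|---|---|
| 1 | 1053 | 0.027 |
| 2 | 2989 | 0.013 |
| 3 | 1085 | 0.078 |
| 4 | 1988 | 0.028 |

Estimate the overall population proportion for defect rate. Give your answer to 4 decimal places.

0.0292

N = 1053 + 2989 + 1085 + 1988 = 7115.
Overall proportion = Σ (Nₕ/N)·p̂ₕ.
Σ Nₕp̂ₕ = 28.431 + 38.857 + 84.63 + 55.664 = 207.582.
207.582 / 7115 = 0.029175... → 0.0292.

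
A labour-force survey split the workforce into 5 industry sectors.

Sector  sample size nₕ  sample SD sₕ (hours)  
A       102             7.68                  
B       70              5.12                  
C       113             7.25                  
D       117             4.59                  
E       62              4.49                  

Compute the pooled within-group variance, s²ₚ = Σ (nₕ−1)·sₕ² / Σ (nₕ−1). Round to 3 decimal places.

37.749

Degrees of freedom: 101 + 69 + 112 + 116 + 61 = 459.
Σ(nₕ−1)sₕ² = 101·58.9824 + 69·26.2144 + 112·52.5625 + 116·21.0681 + 61·20.1601 = 17326.6817.
s²ₚ = 17326.6817 / 459 = 37.74876... → 37.749.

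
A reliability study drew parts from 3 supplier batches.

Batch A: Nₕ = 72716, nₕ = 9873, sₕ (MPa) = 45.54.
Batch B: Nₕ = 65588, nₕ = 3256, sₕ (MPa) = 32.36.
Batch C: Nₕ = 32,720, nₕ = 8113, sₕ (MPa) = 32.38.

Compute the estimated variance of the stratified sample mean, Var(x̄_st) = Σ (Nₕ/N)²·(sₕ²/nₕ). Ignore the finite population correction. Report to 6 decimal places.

0.090005

N = 171024. Term for each stratum: Wₕ²sₕ²/nₕ.
Var(x̄_st) = 0.037973686 + 0.047300669 + 0.004730256 = 0.090004612 → 0.090005.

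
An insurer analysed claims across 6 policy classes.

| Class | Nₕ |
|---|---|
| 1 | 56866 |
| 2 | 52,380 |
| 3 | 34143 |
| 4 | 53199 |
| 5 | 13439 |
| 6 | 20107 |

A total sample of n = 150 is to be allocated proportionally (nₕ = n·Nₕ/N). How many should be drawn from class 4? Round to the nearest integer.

35

Share of class 4 = 53199/230134 = 0.23117.
Allocate 150 × 0.23117 = 34.675... → 35.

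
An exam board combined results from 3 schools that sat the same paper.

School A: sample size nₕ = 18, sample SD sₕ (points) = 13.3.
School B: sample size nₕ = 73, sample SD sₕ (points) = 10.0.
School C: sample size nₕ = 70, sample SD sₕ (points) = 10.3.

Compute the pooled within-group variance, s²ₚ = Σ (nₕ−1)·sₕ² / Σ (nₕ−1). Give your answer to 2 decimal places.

Degrees of freedom: 17 + 72 + 69 = 158.
Σ(nₕ−1)sₕ² = 17·176.89 + 72·100 + 69·106.09 = 17527.34.
s²ₚ = 17527.34 / 158 = 110.9325... → 110.93.

110.93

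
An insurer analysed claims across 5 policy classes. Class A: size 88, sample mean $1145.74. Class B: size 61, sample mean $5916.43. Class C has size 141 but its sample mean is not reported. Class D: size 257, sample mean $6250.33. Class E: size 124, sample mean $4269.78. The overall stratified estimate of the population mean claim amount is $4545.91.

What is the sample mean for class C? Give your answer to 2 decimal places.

3211.28

N = 88 + 61 + 141 + 257 + 124 = 671.
Overall total = μ·N = 4545.91·671 = 3050305.61.
Subtract the known strata: 88·1145.74 + 61·5916.43 + 257·6250.33 + 124·4269.78 = 2597514.88.
Remaining total for class C: 3050305.61 − 2597514.88 = 452790.73.
Divide by its size: 452790.73 / 141 = 3211.2818... → 3211.28.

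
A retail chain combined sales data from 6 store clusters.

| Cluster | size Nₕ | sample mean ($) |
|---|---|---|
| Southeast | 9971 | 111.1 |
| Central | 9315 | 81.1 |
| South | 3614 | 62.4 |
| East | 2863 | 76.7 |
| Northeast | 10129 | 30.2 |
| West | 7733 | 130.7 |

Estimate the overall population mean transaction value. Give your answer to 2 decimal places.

83.09

N = 9971 + 9315 + 3614 + 2863 + 10129 + 7733 = 43625.
Overall mean = Σ (Nₕ/N)·x̄ₕ — weight by population share, not a simple average.
Σ Nₕx̄ₕ = 9971·111.1 + 9315·81.1 + 3614·62.4 + 2863·76.7 + 10129·30.2 + 7733·130.7 = 1107778.1 + 755446.5 + 225513.6 + 219592.1 + 305895.8 + 1010703.1 = 3624929.2.
Divide by N: 3624929.2 / 43625 = 83.0929... → 83.09.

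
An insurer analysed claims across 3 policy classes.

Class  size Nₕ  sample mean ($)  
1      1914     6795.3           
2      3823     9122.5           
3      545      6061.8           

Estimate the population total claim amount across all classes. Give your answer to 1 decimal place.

1: 1914·6795.3 = 13006204.2
2: 3823·9122.5 = 34875317.5
3: 545·6061.8 = 3303681
τ̂ = Σ Nₕx̄ₕ = 51185202.7.

51185202.7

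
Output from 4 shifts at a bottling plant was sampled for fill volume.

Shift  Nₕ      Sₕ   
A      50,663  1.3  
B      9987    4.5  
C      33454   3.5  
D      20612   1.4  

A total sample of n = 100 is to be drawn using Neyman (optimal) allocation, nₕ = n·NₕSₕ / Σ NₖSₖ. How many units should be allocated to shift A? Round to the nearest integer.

26

Σ NₕSₕ = 50663·1.3 + 9987·4.5 + 33454·3.5 + 20612·1.4 = 256749.2.
Share for A: 65861.9/256749.2 = 0.25652.
n_A = 100 × 0.25652 = 25.652... → 26.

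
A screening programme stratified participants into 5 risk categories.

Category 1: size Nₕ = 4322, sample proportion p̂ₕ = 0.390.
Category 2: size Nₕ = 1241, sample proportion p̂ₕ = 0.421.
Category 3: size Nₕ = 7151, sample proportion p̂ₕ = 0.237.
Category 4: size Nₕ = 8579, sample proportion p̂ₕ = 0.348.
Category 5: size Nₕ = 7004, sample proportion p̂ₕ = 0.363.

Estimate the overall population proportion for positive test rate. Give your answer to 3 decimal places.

0.333

N = 4322 + 1241 + 7151 + 8579 + 7004 = 28297.
Overall proportion = Σ (Nₕ/N)·p̂ₕ.
Σ Nₕp̂ₕ = 1685.58 + 522.461 + 1694.787 + 2985.492 + 2542.452 = 9430.772.
9430.772 / 28297 = 0.33328... → 0.333.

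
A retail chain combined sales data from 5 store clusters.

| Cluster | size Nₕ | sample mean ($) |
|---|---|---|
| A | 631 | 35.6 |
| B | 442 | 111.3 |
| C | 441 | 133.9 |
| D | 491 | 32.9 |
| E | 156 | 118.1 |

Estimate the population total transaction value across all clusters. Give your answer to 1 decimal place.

165285.6

A: 631·35.6 = 22463.6
B: 442·111.3 = 49194.6
C: 441·133.9 = 59049.9
D: 491·32.9 = 16153.9
E: 156·118.1 = 18423.6
τ̂ = Σ Nₕx̄ₕ = 165285.6.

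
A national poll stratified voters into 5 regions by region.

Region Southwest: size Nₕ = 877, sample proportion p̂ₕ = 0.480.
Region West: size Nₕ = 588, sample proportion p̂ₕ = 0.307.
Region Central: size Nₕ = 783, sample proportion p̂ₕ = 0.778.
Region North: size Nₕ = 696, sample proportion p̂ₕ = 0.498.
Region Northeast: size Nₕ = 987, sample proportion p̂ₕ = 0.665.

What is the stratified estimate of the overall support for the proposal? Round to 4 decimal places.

N = 877 + 588 + 783 + 696 + 987 = 3931.
Overall proportion = Σ (Nₕ/N)·p̂ₕ.
Σ Nₕp̂ₕ = 420.96 + 180.516 + 609.174 + 346.608 + 656.355 = 2213.613.
2213.613 / 3931 = 0.563117... → 0.5631.

0.5631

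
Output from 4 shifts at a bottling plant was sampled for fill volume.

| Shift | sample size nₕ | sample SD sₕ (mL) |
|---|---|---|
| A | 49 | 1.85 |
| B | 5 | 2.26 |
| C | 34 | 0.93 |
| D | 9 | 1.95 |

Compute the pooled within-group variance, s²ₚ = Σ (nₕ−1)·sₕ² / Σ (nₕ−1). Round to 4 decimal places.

A: (49−1)·1.85² = 48·3.4225 = 164.28
B: (5−1)·2.26² = 4·5.1076 = 20.4304
C: (34−1)·0.93² = 33·0.8649 = 28.5417
D: (9−1)·1.95² = 8·3.8025 = 30.42
Numerator = 243.6721; denominator = Σ(nₕ−1) = 93.
s²ₚ = 243.6721/93 = 2.620130... → 2.6201.

2.6201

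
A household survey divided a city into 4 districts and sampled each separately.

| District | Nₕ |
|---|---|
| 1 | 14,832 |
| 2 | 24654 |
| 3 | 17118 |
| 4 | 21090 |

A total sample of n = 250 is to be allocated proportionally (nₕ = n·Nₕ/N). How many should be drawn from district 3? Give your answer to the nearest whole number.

N = 14832 + 24654 + 17118 + 21090 = 77694.
n_3 = 250·17118/77694 = 55.081... → 55.

55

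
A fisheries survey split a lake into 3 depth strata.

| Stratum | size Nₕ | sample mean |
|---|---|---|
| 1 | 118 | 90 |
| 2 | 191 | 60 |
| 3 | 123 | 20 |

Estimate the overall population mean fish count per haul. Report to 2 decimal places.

56.81

N = 432; weights Wₕ = Nₕ/N = (0.2731, 0.4421, 0.2847).
x̄_st = Σ Wₕ·x̄ₕ = 0.2731·90 + 0.4421·60 + 0.2847·20 ≈ 56.8056...
→ 56.81.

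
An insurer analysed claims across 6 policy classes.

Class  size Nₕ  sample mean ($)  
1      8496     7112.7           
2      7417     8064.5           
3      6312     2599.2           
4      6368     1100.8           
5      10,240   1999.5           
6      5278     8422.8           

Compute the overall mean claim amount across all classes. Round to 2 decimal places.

x̄_st = (Σ Nₕx̄ₕ) / (Σ Nₕ) = (8496·7112.7 + 7417·8064.5 + 6312·2599.2 + 6368·1100.8 + 10240·1999.5 + 5278·8422.8) / 44111
= 208590358.9 / 44111 = 4728.7606... → 4728.76.

4728.76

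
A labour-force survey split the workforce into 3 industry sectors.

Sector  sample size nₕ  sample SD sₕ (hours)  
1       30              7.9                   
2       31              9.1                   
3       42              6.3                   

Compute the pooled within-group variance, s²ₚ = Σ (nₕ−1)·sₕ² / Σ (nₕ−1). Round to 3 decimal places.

Degrees of freedom: 29 + 30 + 41 = 100.
Σ(nₕ−1)sₕ² = 29·62.41 + 30·82.81 + 41·39.69 = 5921.48.
s²ₚ = 5921.48 / 100 = 59.2148 → 59.215.

59.215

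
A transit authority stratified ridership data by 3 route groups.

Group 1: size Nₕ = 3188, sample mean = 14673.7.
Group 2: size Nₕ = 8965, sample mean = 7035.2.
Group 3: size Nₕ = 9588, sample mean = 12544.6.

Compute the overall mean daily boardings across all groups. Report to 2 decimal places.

10584.98

N = 21741; weights Wₕ = Nₕ/N = (0.1466, 0.4124, 0.4410).
x̄_st = Σ Wₕ·x̄ₕ = 0.1466·14673.7 + 0.4124·7035.2 + 0.4410·12544.6 ≈ 10584.9753...
→ 10584.98.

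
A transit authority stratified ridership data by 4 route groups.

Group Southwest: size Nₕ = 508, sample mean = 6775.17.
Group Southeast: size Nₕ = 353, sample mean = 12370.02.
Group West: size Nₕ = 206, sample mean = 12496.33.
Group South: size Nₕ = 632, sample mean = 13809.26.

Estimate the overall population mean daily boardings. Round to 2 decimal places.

11247.85

N = 508 + 353 + 206 + 632 = 1699.
Overall mean = Σ (Nₕ/N)·x̄ₕ — weight by population share, not a simple average.
Σ Nₕx̄ₕ = 508·6775.17 + 353·12370.02 + 206·12496.33 + 632·13809.26 = 3441786.36 + 4366617.06 + 2574243.98 + 8727452.32 = 19110099.72.
Divide by N: 19110099.72 / 1699 = 11247.8515... → 11247.85.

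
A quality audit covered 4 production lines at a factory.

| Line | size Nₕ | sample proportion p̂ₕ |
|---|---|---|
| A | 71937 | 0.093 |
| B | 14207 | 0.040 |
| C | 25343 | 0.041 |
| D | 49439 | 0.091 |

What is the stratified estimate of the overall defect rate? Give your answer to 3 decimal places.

Wₕ = Nₕ/N with N = 160926: 0.4470, 0.0883, 0.1575, 0.3072.
p̂_st = 0.4470·0.093 + 0.0883·0.040 + 0.1575·0.041 + 0.3072·0.091 ≈ 0.07952... → 0.080.

0.080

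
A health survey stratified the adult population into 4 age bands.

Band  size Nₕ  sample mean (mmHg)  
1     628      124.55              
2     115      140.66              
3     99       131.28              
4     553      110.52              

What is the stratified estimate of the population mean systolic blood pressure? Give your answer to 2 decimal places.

x̄_st = (Σ Nₕx̄ₕ) / (Σ Nₕ) = (628·124.55 + 115·140.66 + 99·131.28 + 553·110.52) / 1395
= 168507.58 / 1395 = 120.7940... → 120.79.

120.79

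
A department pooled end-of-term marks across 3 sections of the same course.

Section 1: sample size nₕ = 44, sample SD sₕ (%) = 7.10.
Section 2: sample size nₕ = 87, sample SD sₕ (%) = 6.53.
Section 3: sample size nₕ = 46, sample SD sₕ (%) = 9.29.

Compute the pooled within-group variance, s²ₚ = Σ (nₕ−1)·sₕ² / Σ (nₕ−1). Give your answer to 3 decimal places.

55.853

Degrees of freedom: 43 + 86 + 45 = 174.
Σ(nₕ−1)sₕ² = 43·50.41 + 86·42.6409 + 45·86.3041 = 9718.4319.
s²ₚ = 9718.4319 / 174 = 55.85306... → 55.853.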